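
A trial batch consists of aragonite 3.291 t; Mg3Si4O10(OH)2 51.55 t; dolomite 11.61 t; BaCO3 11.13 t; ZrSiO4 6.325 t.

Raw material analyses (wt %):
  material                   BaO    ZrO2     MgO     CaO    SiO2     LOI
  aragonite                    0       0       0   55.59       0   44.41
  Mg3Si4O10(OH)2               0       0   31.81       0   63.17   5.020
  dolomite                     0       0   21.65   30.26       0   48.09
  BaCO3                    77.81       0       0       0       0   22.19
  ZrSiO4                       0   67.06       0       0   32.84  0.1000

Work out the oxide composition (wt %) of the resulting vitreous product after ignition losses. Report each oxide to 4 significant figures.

All internal work carries exact precision in all steps; in-progress results are shown, rounded to 4 significant digits, across the worked steps — a single rounding completes every reported number; derived quantities are computed from the weighed amounts at 71.80 t of glass at full float precision (the five compositions, net glass mass, the yield, LOI, the totals), as quoted within the problem or answer text.
What the batch supplies per oxide:
  BaO: 11.13·0.7781 = 8.660 t
  ZrO2: 6.325·0.6706 = 4.242 t
  MgO: 51.55·0.3181 + 11.61·0.2165 = 18.91 t
  CaO: 3.291·0.5559 + 11.61·0.3026 = 5.343 t
  SiO2: 51.55·0.6317 + 6.325·0.3284 = 34.64 t
LOI: 3.291·0.4441 + 51.55·0.05020 + 11.61·0.4809 + 11.13·0.2219 + 6.325·0.001000 = 12.11 t
Net of LOI, the glass mass = 83.91 − 12.11 = 71.80 t (= the summed oxide contributions)
wt % = oxide mass / glass mass × 100

Glass mass = 71.80 t (batch 83.91 − LOI 12.11).
Composition: BaO 12.06%, ZrO2 5.908%, MgO 26.34%, CaO 7.441%, SiO2 48.25%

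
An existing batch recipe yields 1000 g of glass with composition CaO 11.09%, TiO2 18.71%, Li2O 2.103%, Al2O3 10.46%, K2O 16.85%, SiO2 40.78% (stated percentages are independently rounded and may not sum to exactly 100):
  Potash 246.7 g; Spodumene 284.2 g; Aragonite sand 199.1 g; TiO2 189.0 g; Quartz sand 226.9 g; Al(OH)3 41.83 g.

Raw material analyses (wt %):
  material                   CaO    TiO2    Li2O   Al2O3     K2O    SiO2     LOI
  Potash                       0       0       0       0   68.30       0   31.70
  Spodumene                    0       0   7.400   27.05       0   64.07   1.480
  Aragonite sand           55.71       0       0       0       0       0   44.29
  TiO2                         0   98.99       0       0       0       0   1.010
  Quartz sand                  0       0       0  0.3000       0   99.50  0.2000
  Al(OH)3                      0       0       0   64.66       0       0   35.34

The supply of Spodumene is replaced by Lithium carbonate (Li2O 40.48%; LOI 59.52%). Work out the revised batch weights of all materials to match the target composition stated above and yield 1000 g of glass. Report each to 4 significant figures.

Working values are displayed rounded to 4 significant digits when written out. The working math runs at exact precision at all times. Every reported number includes exactly one rounding; all derived quantities (ignition loss, totals, six oxide percentages, yield, glass mass) are rebuilt starting from the weights at 1000 g of glass at full precision, exactly as shown in question or answer.
Target masses of each oxide per 1000 g glass:
  CaO: 11.09% × 1000 = 110.9 g
  TiO2: 18.71% × 1000 = 187.1 g
  Li2O: 2.103% × 1000 = 21.03 g
  Al2O3: 10.46% × 1000 = 104.6 g
  K2O: 16.85% × 1000 = 168.5 g
  SiO2: 40.78% × 1000 = 407.8 g
Oxide-by-oxide audit on the weights just shown, at the basis given (every target is met by its sum given rounding of the digits):
  CaO: 199.1·0.5571 = 110.9 g (target 110.9 g)
  TiO2: 189.0·0.9899 = 187.1 g (target 187.1 g)
  Li2O: 51.95·0.4048 = 21.03 g (target 21.03 g)
  Al2O3: 409.8·0.003000 + 159.9·0.6466 = 104.6 g (target 104.6 g)
  K2O: 246.7·0.6830 = 168.5 g (target 168.5 g)
  SiO2: 409.8·0.9950 = 407.8 g (target 407.8 g)
Glass-mass sanity pass: total batch − LOI = 999.9 g (oxide target masses add up to 999.9 g; with the basis standing at 1000 g — rounding explains the deltas).
Batch grand total — Σ batch = 1256 g; the LOI term Σ batch·LOI equals 256.5 g; the yield ratio, glass ÷ batch: 79.58%.

Revised batch per 1000 g glass:
  Potash: 246.7 g
  Lithium carbonate: 51.95 g
  Aragonite sand: 199.1 g
  TiO2: 189.0 g
  Quartz sand: 409.8 g
  Al(OH)3: 159.9 g
Total batch = 1256 g; LOI loss = 256.5 g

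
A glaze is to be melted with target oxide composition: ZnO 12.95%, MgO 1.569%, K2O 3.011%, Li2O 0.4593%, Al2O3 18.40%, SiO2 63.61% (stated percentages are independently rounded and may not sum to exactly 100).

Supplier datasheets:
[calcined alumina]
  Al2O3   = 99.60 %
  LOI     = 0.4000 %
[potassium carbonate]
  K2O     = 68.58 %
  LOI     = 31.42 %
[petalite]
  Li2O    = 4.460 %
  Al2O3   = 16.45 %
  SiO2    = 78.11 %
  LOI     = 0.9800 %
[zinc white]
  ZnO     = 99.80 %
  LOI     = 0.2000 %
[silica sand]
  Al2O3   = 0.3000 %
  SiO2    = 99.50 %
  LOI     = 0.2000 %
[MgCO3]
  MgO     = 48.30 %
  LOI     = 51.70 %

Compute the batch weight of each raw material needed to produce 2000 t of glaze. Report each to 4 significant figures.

Batch per 2000 t glaze:
  calcined alumina: 332.1 t
  potassium carbonate: 87.81 t
  petalite: 206.0 t
  zinc white: 259.5 t
  silica sand: 1117 t
  MgCO3: 64.97 t
Total batch = 2067 t; LOI loss = 67.28 t; yield = 96.75%

Working values appear (rounded to 4 significant digits) at each printed step — each numeric step carries exact precision in all steps — each reported result includes exactly one rounding — the derived quantities are re-derived at full float precision (the yield, six oxide percentages, LOI, glass mass, totals) from the weighed amounts at 2000 t of glass exactly as shown in the problem or the answer.
Oxide-by-oxide targets in 2000 t glaze:
  ZnO: 12.95% × 2000 = 259.0 t
  MgO: 1.569% × 2000 = 31.38 t
  K2O: 3.011% × 2000 = 60.22 t
  Li2O: 0.4593% × 2000 = 9.186 t
  Al2O3: 18.40% × 2000 = 368.0 t
  SiO2: 63.61% × 2000 = 1272 t
Sums-versus-targets review using the reported weights, on the stated basis (sums match the target masses once rounding is allowed for):
  ZnO: 259.5·0.9980 = 259.0 t (target 259.0 t)
  MgO: 64.97·0.4830 = 31.38 t (target 31.38 t)
  K2O: 87.81·0.6858 = 60.22 t (target 60.22 t)
  Li2O: 206.0·0.04460 = 9.188 t (target 9.186 t)
  Al2O3: 332.1·0.9960 + 206.0·0.1645 + 1117·0.003000 = 368.0 t (target 368.0 t)
  SiO2: 206.0·0.7811 + 1117·0.9950 = 1272 t (target 1272 t)
The glass-mass cross-check: total charge less LOI = 2000 t (targets for the oxides total 2000 t; with the basis standing at 2000 t — differing by rounding only).
Batch grand total — Σ batch = 2067 t; ignition loss, Σ(batch × LOI) = 67.28 t; as yield: glass ÷ batch → 96.75%.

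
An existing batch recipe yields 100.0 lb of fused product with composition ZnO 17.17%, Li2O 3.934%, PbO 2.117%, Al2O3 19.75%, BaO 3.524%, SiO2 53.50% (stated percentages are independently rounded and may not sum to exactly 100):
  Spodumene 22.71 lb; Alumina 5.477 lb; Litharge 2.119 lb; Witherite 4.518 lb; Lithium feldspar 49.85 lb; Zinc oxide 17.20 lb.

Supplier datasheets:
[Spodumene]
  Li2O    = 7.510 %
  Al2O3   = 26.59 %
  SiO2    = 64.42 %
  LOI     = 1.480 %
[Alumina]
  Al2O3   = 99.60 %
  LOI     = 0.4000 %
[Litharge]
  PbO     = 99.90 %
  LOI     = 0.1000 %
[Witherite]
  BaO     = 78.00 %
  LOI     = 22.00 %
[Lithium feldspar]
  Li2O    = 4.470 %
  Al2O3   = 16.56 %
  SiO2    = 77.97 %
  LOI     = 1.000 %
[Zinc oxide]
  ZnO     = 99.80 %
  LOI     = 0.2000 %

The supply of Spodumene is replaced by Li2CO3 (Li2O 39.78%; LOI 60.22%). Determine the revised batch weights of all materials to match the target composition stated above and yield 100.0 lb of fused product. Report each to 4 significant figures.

Revised batch per 100.0 lb fused product:
  Li2CO3: 2.179 lb
  Alumina: 8.421 lb
  Litharge: 2.119 lb
  Witherite: 4.518 lb
  Lithium feldspar: 68.62 lb
  Zinc oxide: 17.20 lb
Total batch = 103.1 lb; LOI loss = 3.063 lb

Working values are rounded off to 4 significant digits when displayed. Every computation keeps exact precision in every operation — a single rounding yields every reported figure; derived quantities are carried from the weighed amounts per 100.0 lb of glass in full float precision (ignition loss, net glass mass, six oxide percentages, totals, yield), as quoted within the problem or the answer.
Oxide mass targets, per 100.0 lb fused product:
  ZnO: 17.17% × 100.0 = 17.17 lb
  Li2O: 3.934% × 100.0 = 3.934 lb
  PbO: 2.117% × 100.0 = 2.117 lb
  Al2O3: 19.75% × 100.0 = 19.75 lb
  BaO: 3.524% × 100.0 = 3.524 lb
  SiO2: 53.50% × 100.0 = 53.50 lb
A balance pass over the oxides, given the weights on record, relative to the basis at hand (delivered sums recover each target once rounding is allowed for):
  ZnO: 17.20·0.9980 = 17.17 lb (target 17.17 lb)
  Li2O: 2.179·0.3978 + 68.62·0.04470 = 3.934 lb (target 3.934 lb)
  PbO: 2.119·0.9990 = 2.117 lb (target 2.117 lb)
  Al2O3: 8.421·0.9960 + 68.62·0.1656 = 19.75 lb (target 19.75 lb)
  BaO: 4.518·0.7800 = 3.524 lb (target 3.524 lb)
  SiO2: 68.62·0.7797 = 53.50 lb (target 53.50 lb)
Glass-mass bookkeeping: batch total minus LOI = 99.99 lb (summing oxide targets gives 100.0 lb; against the stated basis, 100.0 lb — rounding explains the deltas).
Batch total: Σ batch = 103.1 lb; ignition loss, Σ(batch × LOI) = 3.063 lb; glass ÷ batch gives a yield of 97.03%.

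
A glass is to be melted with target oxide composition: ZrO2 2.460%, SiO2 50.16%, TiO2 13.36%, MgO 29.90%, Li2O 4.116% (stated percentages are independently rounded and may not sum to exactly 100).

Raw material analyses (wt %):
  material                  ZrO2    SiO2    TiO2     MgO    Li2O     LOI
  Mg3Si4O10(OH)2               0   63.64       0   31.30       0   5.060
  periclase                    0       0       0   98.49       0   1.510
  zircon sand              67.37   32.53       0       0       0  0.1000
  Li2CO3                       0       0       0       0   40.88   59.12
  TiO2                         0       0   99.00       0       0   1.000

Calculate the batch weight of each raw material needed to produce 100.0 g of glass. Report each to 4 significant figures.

All arithmetic carries full precision end to end; the intermediate values appear, rounded to four significant digits, in the working. Every reported number sees exactly one rounding — the derived quantities are recomputed in exact precision (the totals, the five compositions, glass mass, LOI, the yield) starting from the weights per 100.0 g of glass exactly as printed in the question or the answer.
Per-oxide target masses for 100.0 g glass:
  ZrO2: 2.460% × 100.0 = 2.460 g
  SiO2: 50.16% × 100.0 = 50.16 g
  TiO2: 13.36% × 100.0 = 13.36 g
  MgO: 29.90% × 100.0 = 29.90 g
  Li2O: 4.116% × 100.0 = 4.116 g
Sums-versus-targets review on the weights just shown, relative to the basis at hand (sums match the target masses exact up to rounding of places):
  ZrO2: 3.651·0.6737 = 2.460 g (target 2.460 g)
  SiO2: 76.95·0.6364 + 3.651·0.3253 = 50.16 g (target 50.16 g)
  TiO2: 13.49·0.9900 = 13.36 g (target 13.36 g)
  MgO: 76.95·0.3130 + 5.903·0.9849 = 29.90 g (target 29.90 g)
  Li2O: 10.07·0.4088 = 4.117 g (target 4.116 g)
Mass balance on the glass: total charge less LOI = 99.99 g (targets for the oxides total 100.0 g; basis as stated: 100.0 g — gaps are rounding artifacts).
Batch total: Σ batch = 110.1 g; loss to ignition Σ batch·LOI = 10.07 g; yield: glass divided by total = 90.85%.

Batch per 100.0 g glass:
  Mg3Si4O10(OH)2: 76.95 g
  periclase: 5.903 g
  zircon sand: 3.651 g
  Li2CO3: 10.07 g
  TiO2: 13.49 g
Total batch = 110.1 g; LOI loss = 10.07 g; yield = 90.85%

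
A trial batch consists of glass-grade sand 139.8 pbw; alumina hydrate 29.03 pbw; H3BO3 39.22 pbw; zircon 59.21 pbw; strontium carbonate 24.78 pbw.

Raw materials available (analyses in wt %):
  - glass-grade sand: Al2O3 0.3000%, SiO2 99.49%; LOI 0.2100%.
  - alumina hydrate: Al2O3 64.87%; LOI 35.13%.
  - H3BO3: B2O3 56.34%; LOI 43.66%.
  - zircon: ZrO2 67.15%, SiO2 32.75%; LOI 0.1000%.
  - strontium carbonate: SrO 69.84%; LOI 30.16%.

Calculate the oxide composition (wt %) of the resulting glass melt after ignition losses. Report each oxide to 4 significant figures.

Working values are displayed, rounded to four significant digits, between the steps. All arithmetic keeps full float precision at each step; a single rounding produces every reported number; derived quantities are rebuilt in full float precision (yield, the five compositions, net glass mass, totals, LOI) from the weighed amounts on 256.9 pbw of glass as set out in problem or answer.
Delivered oxide masses:
  ZrO2: 59.21·0.6715 = 39.76 pbw
  Al2O3: 139.8·0.003000 + 29.03·0.6487 = 19.25 pbw
  B2O3: 39.22·0.5634 = 22.10 pbw
  SrO: 24.78·0.6984 = 17.31 pbw
  SiO2: 139.8·0.9949 + 59.21·0.3275 = 158.5 pbw
LOI: 139.8·0.002100 + 29.03·0.3513 + 39.22·0.4366 + 59.21·0.001000 + 24.78·0.3016 = 35.15 pbw
The glass mass, total less LOI, = 292.0 − 35.15 = 256.9 pbw (consistent with Σ oxide mass)
percent share: oxide ÷ glass, ×100

Glass mass = 256.9 pbw (batch 292.0 − LOI 35.15).
Composition: ZrO2 15.48%, Al2O3 7.494%, B2O3 8.601%, SrO 6.737%, SiO2 61.69%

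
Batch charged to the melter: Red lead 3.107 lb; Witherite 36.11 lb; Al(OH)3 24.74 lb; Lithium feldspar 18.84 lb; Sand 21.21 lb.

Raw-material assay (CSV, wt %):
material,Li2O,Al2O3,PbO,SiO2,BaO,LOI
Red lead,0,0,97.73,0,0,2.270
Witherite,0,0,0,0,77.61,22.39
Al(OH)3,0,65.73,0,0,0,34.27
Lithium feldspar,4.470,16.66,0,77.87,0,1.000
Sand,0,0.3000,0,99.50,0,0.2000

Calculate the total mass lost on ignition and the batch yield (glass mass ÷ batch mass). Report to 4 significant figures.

LOI loss = 16.86 lb; glass = 87.14 lb; yield = 83.78%

Each numeric step maintains full precision end to end. Working values are shown rounded off to 4 significant figures across the worked steps — a single rounding finalizes each reported result — the derived quantities are recomputed at exact precision (the yield, glass mass, ignition loss, the totals, five oxide percentages) from the batch weights at 87.14 lb of glass precisely as stated by question or answer.
Material-by-material LOI:
  Red lead: 3.107 × 0.02270 = 0.07053 lb
  Witherite: 36.11 × 0.2239 = 8.085 lb
  Al(OH)3: 24.74 × 0.3427 = 8.478 lb
  Lithium feldspar: 18.84 × 0.01000 = 0.1884 lb
  Sand: 21.21 × 0.002000 = 0.04242 lb
Total LOI = 16.86 lb
Glass = batch − LOI = 104.0 − 16.86 = 87.14 lb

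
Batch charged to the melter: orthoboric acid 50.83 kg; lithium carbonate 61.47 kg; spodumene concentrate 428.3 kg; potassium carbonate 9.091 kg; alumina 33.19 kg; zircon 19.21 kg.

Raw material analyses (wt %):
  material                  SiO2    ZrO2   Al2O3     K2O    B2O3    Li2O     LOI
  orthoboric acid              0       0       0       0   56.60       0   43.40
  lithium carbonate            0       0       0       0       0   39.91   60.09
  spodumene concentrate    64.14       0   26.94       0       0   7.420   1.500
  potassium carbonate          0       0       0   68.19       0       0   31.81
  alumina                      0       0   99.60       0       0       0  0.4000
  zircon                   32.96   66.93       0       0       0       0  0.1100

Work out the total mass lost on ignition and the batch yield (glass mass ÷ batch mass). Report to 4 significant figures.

Each numeric step holds full precision in all steps; intermediates are printed rounded to 4 significant digits at each printed step; a single rounding completes every reported number. The derived quantities are recomputed in full float precision (six oxide percentages, LOI, the totals, glass mass, yield) from the weighed amounts on 533.6 kg of glass as given in either problem or answer.
Loss on ignition, line by line:
  orthoboric acid: 50.83 × 0.4340 = 22.06 kg
  lithium carbonate: 61.47 × 0.6009 = 36.94 kg
  spodumene concentrate: 428.3 × 0.01500 = 6.425 kg
  potassium carbonate: 9.091 × 0.3181 = 2.892 kg
  alumina: 33.19 × 0.004000 = 0.1328 kg
  zircon: 19.21 × 0.001100 = 0.02113 kg
Total LOI = 68.47 kg
Glass = batch − LOI = 602.1 − 68.47 = 533.6 kg

LOI loss = 68.47 kg; glass = 533.6 kg; yield = 88.63%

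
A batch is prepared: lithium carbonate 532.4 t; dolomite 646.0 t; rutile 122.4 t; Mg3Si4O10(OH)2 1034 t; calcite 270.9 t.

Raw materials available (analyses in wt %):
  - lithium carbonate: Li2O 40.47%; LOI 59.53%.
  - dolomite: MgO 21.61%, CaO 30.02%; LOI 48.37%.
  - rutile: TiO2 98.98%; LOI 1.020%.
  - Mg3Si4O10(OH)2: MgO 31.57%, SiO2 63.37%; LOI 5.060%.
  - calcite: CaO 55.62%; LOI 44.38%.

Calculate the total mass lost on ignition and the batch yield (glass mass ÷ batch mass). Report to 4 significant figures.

LOI loss = 803.2 t; glass = 1802 t; yield = 69.18%

Every computation carries full float precision at all times. Intermediates are printed, rounded to 4 significant digits, on the page; each reported number is rounded a single time. Derived quantities are computed in full float precision (five oxide percentages, totals, ignition loss, glass mass, the yield) starting from the weights at 1802 t of glass as quoted within problem or answer.
Per-material ignition loss:
  lithium carbonate: 532.4 × 0.5953 = 316.9 t
  dolomite: 646.0 × 0.4837 = 312.5 t
  rutile: 122.4 × 0.01020 = 1.248 t
  Mg3Si4O10(OH)2: 1034 × 0.05060 = 52.32 t
  calcite: 270.9 × 0.4438 = 120.2 t
Total LOI = 803.2 t
Glass = batch − LOI = 2606 − 803.2 = 1802 t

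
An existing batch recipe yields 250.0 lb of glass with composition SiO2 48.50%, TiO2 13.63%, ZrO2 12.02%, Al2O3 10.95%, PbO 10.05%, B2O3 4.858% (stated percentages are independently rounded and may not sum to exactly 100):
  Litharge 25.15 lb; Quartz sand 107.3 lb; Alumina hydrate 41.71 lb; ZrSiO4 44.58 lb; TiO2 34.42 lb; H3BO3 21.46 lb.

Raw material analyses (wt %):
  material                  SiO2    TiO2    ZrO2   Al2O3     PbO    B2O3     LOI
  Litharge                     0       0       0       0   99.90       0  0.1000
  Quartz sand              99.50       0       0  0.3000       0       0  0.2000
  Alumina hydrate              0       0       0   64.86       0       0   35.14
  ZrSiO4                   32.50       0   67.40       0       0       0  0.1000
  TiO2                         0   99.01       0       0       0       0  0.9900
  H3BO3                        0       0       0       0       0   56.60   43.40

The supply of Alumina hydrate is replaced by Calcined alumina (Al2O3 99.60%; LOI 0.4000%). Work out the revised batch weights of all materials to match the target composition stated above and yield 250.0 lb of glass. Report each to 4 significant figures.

Revised batch per 250.0 lb glass:
  Litharge: 25.15 lb
  Quartz sand: 107.3 lb
  Calcined alumina: 27.16 lb
  ZrSiO4: 44.58 lb
  TiO2: 34.42 lb
  H3BO3: 21.46 lb
Total batch = 260.1 lb; LOI loss = 10.05 lb

The whole derivation keeps full float precision end to end. The intermediate values are shown (rounded to four significant figures) as written — exactly one rounding lands on every reported result. Derived quantities are rebuilt at full float precision (totals, ignition loss, the six compositions, the yield, glass mass) from the batch weights at 250.0 lb of glass as quoted within question or answer.
Target masses of each oxide per 250.0 lb glass:
  SiO2: 48.50% × 250.0 = 121.2 lb
  TiO2: 13.63% × 250.0 = 34.08 lb
  ZrO2: 12.02% × 250.0 = 30.05 lb
  Al2O3: 10.95% × 250.0 = 27.38 lb
  PbO: 10.05% × 250.0 = 25.12 lb
  B2O3: 4.858% × 250.0 = 12.14 lb
Checking each oxide sum using the reported weights, per the basis as stated (summed amounts equal target values exact up to rounding of places):
  SiO2: 107.3·0.9950 + 44.58·0.3250 = 121.3 lb (target 121.2 lb)
  TiO2: 34.42·0.9901 = 34.08 lb (target 34.08 lb)
  ZrO2: 44.58·0.6740 = 30.05 lb (target 30.05 lb)
  Al2O3: 107.3·0.003000 + 27.16·0.9960 = 27.37 lb (target 27.38 lb)
  PbO: 25.15·0.9990 = 25.12 lb (target 25.12 lb)
  B2O3: 21.46·0.5660 = 12.15 lb (target 12.14 lb)
Glass mass check: the batch minus its LOI: 250.0 lb (oxide target masses add up to 250.0 lb; the stated basis being 250.0 lb — a pure rounding effect).
Summing the batch: Σ batch = 260.1 lb; ignition loss, Σ(batch × LOI) = 10.05 lb; glass ÷ batch gives a yield of 96.14%.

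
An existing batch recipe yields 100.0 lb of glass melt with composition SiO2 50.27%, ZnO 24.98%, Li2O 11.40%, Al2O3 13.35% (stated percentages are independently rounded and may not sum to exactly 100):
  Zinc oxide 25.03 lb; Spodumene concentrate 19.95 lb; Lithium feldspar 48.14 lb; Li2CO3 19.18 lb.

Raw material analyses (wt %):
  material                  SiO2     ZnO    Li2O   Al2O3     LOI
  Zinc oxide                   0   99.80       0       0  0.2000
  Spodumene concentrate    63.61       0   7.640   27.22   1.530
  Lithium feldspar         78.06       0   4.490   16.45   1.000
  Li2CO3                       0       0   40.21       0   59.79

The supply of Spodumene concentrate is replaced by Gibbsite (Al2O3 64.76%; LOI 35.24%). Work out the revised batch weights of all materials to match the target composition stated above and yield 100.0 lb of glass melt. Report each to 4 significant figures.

Each numeric step keeps exact precision at every stage; intermediates are displayed rounded to 4 significant digits as written; each reported figure takes just one rounding. The derived quantities, including the yield, net glass mass, ignition loss, the totals, four oxide percentages, are rebuilt using the weight values for 100.0 lb of glass in full precision, as given in the problem or the answer.
Target masses of each oxide per 100.0 lb glass melt:
  SiO2: 50.27% × 100.0 = 50.27 lb
  ZnO: 24.98% × 100.0 = 24.98 lb
  Li2O: 11.40% × 100.0 = 11.40 lb
  Al2O3: 13.35% × 100.0 = 13.35 lb
Sums-versus-targets review with the batch weights as given, at the basis given (sum by sum, the targets are met inside rounding margins):
  SiO2: 64.40·0.7806 = 50.27 lb (target 50.27 lb)
  ZnO: 25.03·0.9980 = 24.98 lb (target 24.98 lb)
  Li2O: 64.40·0.04490 + 21.16·0.4021 = 11.40 lb (target 11.40 lb)
  Al2O3: 4.256·0.6476 + 64.40·0.1645 = 13.35 lb (target 13.35 lb)
Auditing the glass mass value: batch Σ − ignition loss = 100.0 lb (targets for the oxides total 100.0 lb; the stated basis being 100.0 lb — gaps are rounding artifacts).
Summing the batch: Σ batch = 114.8 lb; LOI loss = Σ batch·LOI = 14.85 lb; yield, glass over the total, = 87.07%.

Revised batch per 100.0 lb glass melt:
  Zinc oxide: 25.03 lb
  Gibbsite: 4.256 lb
  Lithium feldspar: 64.40 lb
  Li2CO3: 21.16 lb
Total batch = 114.8 lb; LOI loss = 14.85 lb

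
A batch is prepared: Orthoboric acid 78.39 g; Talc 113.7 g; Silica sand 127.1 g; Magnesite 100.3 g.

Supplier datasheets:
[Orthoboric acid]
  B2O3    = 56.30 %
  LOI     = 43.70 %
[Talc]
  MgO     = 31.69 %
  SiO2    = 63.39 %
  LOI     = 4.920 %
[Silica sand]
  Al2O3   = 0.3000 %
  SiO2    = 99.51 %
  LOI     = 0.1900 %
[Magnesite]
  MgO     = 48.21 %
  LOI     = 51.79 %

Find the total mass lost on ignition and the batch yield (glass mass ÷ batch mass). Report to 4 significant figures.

LOI loss = 92.04 g; glass = 327.5 g; yield = 78.06%

The intermediate values are printed, with 4-significant-figure rounding, as written — every computation keeps full precision through the solve — every reported value sees exactly one rounding — derived quantities are re-derived using the weight values per 327.5 g of glass at exact precision (glass mass, four oxide percentages, yield, ignition loss, the totals) exactly as shown in the problem or answer text.
Each material's LOI contribution:
  Orthoboric acid: 78.39 × 0.4370 = 34.26 g
  Talc: 113.7 × 0.04920 = 5.594 g
  Silica sand: 127.1 × 0.001900 = 0.2415 g
  Magnesite: 100.3 × 0.5179 = 51.95 g
Total LOI = 92.04 g
Glass = batch − LOI = 419.5 − 92.04 = 327.5 g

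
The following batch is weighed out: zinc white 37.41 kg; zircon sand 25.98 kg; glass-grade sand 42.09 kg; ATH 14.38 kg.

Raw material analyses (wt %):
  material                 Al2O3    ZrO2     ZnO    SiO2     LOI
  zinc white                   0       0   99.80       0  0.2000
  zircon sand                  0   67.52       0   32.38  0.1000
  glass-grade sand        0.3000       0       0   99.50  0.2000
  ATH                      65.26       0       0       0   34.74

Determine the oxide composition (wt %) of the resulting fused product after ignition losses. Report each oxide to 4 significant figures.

Exact precision is kept at all times — in-progress results are printed rounded to four significant figures between the steps; each reported number includes exactly one rounding. Derived quantities are recomputed from the batch weights per 114.7 kg of glass in full precision (glass mass, totals, the yield, the four compositions, ignition loss) as they appear in the problem or answer text.
Delivered oxide masses:
  Al2O3: 42.09·0.003000 + 14.38·0.6526 = 9.511 kg
  ZrO2: 25.98·0.6752 = 17.54 kg
  ZnO: 37.41·0.9980 = 37.34 kg
  SiO2: 25.98·0.3238 + 42.09·0.9950 = 50.29 kg
LOI: 37.41·0.002000 + 25.98·0.001000 + 42.09·0.002000 + 14.38·0.3474 = 5.181 kg
batch − LOI leaves glass = 119.9 − 5.181 = 114.7 kg (matching Σ of the oxides)
each oxide over glass, ×100, is wt %

Glass mass = 114.7 kg (batch 119.9 − LOI 5.181).
Composition: Al2O3 8.293%, ZrO2 15.30%, ZnO 32.56%, SiO2 43.85%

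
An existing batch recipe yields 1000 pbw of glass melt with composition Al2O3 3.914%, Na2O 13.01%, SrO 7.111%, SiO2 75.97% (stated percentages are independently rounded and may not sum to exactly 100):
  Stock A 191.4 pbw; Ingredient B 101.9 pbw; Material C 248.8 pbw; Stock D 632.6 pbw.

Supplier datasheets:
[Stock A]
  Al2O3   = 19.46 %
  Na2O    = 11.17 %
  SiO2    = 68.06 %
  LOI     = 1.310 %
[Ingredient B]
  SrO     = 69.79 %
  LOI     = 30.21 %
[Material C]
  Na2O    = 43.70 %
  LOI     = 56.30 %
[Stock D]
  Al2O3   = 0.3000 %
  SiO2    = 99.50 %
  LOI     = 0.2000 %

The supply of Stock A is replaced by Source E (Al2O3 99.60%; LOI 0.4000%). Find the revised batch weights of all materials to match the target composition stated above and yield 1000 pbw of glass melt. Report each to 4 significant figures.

Every computation carries full precision at every stage. Intermediates are shown (rounded to 4 significant figures) when written out; a single rounding yields every reported figure. The derived quantities, including ignition loss, the four compositions, totals, yield, glass mass, are computed from the weighed amounts on 1000 pbw of glass at full float precision, as quoted within question or answer.
Oxide mass targets, per 1000 pbw glass melt:
  Al2O3: 3.914% × 1000 = 39.14 pbw
  Na2O: 13.01% × 1000 = 130.1 pbw
  SrO: 7.111% × 1000 = 71.11 pbw
  SiO2: 75.97% × 1000 = 759.7 pbw
Sums-versus-targets review given the weights on record, under the basis named above (sums match the target masses once rounding is allowed for):
  Al2O3: 37.00·0.9960 + 763.5·0.003000 = 39.14 pbw (target 39.14 pbw)
  Na2O: 297.7·0.4370 = 130.1 pbw (target 130.1 pbw)
  SrO: 101.9·0.6979 = 71.12 pbw (target 71.11 pbw)
  SiO2: 763.5·0.9950 = 759.7 pbw (target 759.7 pbw)
Consistency of the glass mass: batch Σ − ignition loss = 1000 pbw (the Σ of target masses is 1000 pbw; stated basis 1000 pbw — rounding explains the deltas).
Batch grand total — Σ batch = 1200 pbw; ignition loss, Σ(batch × LOI) = 200.1 pbw; as yield: glass ÷ batch → 83.33%.

Revised batch per 1000 pbw glass melt:
  Source E: 37.00 pbw
  Ingredient B: 101.9 pbw
  Material C: 297.7 pbw
  Stock D: 763.5 pbw
Total batch = 1200 pbw; LOI loss = 200.1 pbw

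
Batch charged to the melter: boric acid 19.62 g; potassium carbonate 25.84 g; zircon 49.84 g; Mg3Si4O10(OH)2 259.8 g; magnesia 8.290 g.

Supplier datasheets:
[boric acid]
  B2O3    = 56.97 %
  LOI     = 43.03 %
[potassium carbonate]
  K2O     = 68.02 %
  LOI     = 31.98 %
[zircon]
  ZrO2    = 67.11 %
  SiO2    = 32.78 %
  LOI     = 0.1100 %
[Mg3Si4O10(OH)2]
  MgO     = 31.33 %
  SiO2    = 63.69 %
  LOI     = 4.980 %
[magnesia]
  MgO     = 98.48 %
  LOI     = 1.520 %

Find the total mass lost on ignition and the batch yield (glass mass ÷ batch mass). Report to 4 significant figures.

LOI loss = 29.82 g; glass = 333.6 g; yield = 91.79%

Working values are shown (rounded to four significant figures) alongside each step. Each numeric step holds full float precision at every stage — a single rounding completes each reported number; the derived quantities (the five compositions, the totals, the yield, net glass mass, ignition loss) are computed from the batch weights for 333.6 g of glass in full float precision, exactly as printed in the problem or answer text.
Per-material ignition loss:
  boric acid: 19.62 × 0.4303 = 8.442 g
  potassium carbonate: 25.84 × 0.3198 = 8.264 g
  zircon: 49.84 × 0.001100 = 0.05482 g
  Mg3Si4O10(OH)2: 259.8 × 0.04980 = 12.94 g
  magnesia: 8.290 × 0.01520 = 0.1260 g
Total LOI = 29.82 g
Glass = batch − LOI = 363.4 − 29.82 = 333.6 g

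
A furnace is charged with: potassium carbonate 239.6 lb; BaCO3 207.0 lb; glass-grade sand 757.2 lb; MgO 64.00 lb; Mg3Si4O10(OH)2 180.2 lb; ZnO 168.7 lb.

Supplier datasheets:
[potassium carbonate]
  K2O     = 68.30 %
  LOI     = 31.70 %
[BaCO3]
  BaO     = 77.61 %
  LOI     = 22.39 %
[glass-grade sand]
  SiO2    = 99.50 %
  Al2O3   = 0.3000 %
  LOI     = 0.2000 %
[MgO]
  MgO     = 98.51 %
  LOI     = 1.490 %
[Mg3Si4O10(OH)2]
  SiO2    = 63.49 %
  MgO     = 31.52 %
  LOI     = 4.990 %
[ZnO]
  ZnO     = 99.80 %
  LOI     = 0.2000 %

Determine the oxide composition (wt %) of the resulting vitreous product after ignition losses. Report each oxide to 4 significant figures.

Glass mass = 1483 lb (batch 1617 − LOI 134.1).
Composition: ZnO 11.36%, SiO2 58.53%, BaO 10.84%, Al2O3 0.1532%, MgO 8.083%, K2O 11.04%

Working values are rounded to four significant figures when displayed — every computation holds full float precision throughout; every reported number is rounded just once. Derived quantities, including the six compositions, net glass mass, the totals, the yield, LOI, are rebuilt starting from the weights for 1483 lb of glass in full float precision, precisely as stated by problem or answer.
What the batch supplies per oxide:
  ZnO: 168.7·0.9980 = 168.4 lb
  SiO2: 757.2·0.9950 + 180.2·0.6349 = 867.8 lb
  BaO: 207.0·0.7761 = 160.7 lb
  Al2O3: 757.2·0.003000 = 2.272 lb
  MgO: 64.00·0.9851 + 180.2·0.3152 = 119.8 lb
  K2O: 239.6·0.6830 = 163.6 lb
LOI: 239.6·0.3170 + 207.0·0.2239 + 757.2·0.002000 + 64.00·0.01490 + 180.2·0.04990 + 168.7·0.002000 = 134.1 lb
Net of LOI, the glass mass = 1617 − 134.1 = 1483 lb (equal to the oxide-mass sum)
wt % = 100 × oxide mass / glass mass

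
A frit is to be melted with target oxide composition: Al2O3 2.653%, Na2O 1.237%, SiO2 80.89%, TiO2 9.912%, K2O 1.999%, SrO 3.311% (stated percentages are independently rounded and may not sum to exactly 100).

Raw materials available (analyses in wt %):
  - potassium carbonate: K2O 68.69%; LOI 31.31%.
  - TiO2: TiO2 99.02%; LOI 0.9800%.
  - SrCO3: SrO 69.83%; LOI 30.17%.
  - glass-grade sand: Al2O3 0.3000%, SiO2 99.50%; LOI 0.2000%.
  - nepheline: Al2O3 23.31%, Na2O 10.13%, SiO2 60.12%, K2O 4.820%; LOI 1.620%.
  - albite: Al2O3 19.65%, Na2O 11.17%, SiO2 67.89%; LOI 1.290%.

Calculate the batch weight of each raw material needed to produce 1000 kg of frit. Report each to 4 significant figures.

Each numeric step holds full float precision all the way through; the intermediate values appear (rounded to 4 significant digits) across the worked steps; each reported result is rounded a single time; derived quantities (the totals, glass mass, LOI, six oxide percentages, yield) are rebuilt at exact precision starting from the weights at 1000 kg of glass as set out in the problem or answer text.
Oxide-by-oxide targets in 1000 kg frit:
  Al2O3: 2.653% × 1000 = 26.53 kg
  Na2O: 1.237% × 1000 = 12.37 kg
  SiO2: 80.89% × 1000 = 808.9 kg
  TiO2: 9.912% × 1000 = 99.12 kg
  K2O: 1.999% × 1000 = 19.99 kg
  SrO: 3.311% × 1000 = 33.11 kg
A balance pass over the oxides, per the reported batch figures, for the quoted basis mass (sums match the target masses up to rounding of the answer):
  Al2O3: 738.1·0.003000 + 46.54·0.2331 + 68.54·0.1965 = 26.53 kg (target 26.53 kg)
  Na2O: 46.54·0.1013 + 68.54·0.1117 = 12.37 kg (target 12.37 kg)
  SiO2: 738.1·0.9950 + 46.54·0.6012 + 68.54·0.6789 = 808.9 kg (target 808.9 kg)
  TiO2: 100.1·0.9902 = 99.12 kg (target 99.12 kg)
  K2O: 25.84·0.6869 + 46.54·0.04820 = 19.99 kg (target 19.99 kg)
  SrO: 47.42·0.6983 = 33.11 kg (target 33.11 kg)
Mass balance on the glass: Σ batch − LOI loss = 1000 kg (the targets, summed, come to 1000 kg; against the stated basis, 1000 kg — differing by rounding only).
Batch total: Σ batch = 1027 kg; ignition loss, Σ(batch × LOI) = 26.49 kg; the yield ratio, glass ÷ batch: 97.42%.

Batch per 1000 kg frit:
  potassium carbonate: 25.84 kg
  TiO2: 100.1 kg
  SrCO3: 47.42 kg
  glass-grade sand: 738.1 kg
  nepheline: 46.54 kg
  albite: 68.54 kg
Total batch = 1027 kg; LOI loss = 26.49 kg; yield = 97.42%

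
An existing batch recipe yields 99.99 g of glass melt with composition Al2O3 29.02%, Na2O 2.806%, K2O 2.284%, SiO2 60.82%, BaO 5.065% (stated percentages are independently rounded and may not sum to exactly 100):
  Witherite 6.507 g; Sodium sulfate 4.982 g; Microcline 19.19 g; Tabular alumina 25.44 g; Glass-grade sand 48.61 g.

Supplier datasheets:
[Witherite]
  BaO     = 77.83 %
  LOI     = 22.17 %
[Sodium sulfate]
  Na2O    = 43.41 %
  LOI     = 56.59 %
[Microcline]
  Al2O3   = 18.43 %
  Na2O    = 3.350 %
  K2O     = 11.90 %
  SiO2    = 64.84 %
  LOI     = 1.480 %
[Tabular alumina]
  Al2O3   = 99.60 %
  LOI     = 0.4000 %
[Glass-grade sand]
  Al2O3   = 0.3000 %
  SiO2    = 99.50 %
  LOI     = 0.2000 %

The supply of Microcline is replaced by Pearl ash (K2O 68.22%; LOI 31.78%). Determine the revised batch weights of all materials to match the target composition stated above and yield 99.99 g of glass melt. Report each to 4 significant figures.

Revised batch per 99.99 g glass melt:
  Witherite: 6.507 g
  Sodium sulfate: 6.463 g
  Pearl ash: 3.348 g
  Tabular alumina: 28.95 g
  Glass-grade sand: 61.12 g
Total batch = 106.4 g; LOI loss = 6.402 g

The working math keeps exact precision end to end. Intermediates are printed, rounded to 4 significant figures, at each printed step; a single rounding yields every reported value — all derived quantities, including ignition loss, glass mass, totals, yield, the five compositions, are computed from the weighed amounts on 99.99 g of glass at full float precision, as quoted within the question or the answer.
Oxide-by-oxide targets in 99.99 g glass melt:
  Al2O3: 29.02% × 99.99 = 29.02 g
  Na2O: 2.806% × 99.99 = 2.806 g
  K2O: 2.284% × 99.99 = 2.284 g
  SiO2: 60.82% × 99.99 = 60.81 g
  BaO: 5.065% × 99.99 = 5.064 g
Per-oxide balance check using the reported weights, for the quoted basis mass (each sum matches its target mass net of answer rounding effects):
  Al2O3: 28.95·0.9960 + 61.12·0.003000 = 29.02 g (target 29.02 g)
  Na2O: 6.463·0.4341 = 2.806 g (target 2.806 g)
  K2O: 3.348·0.6822 = 2.284 g (target 2.284 g)
  SiO2: 61.12·0.9950 = 60.81 g (target 60.81 g)
  BaO: 6.507·0.7783 = 5.064 g (target 5.064 g)
Glass-mass sanity pass: batch Σ − ignition loss = 99.99 g (summing oxide targets gives 99.99 g; the stated basis being 99.99 g — a pure rounding effect).
Whole-batch sum: Σ batch = 106.4 g; Σ batch·LOI gives LOI loss = 6.402 g; as yield: glass ÷ batch → 93.98%.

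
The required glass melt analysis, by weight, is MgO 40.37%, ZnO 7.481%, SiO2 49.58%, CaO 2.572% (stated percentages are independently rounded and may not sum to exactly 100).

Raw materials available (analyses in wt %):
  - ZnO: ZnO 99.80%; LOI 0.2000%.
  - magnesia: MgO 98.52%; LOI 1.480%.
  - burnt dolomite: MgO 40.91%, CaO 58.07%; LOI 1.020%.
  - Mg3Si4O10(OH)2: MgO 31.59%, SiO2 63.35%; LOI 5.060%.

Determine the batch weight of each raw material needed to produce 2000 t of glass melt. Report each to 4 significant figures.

Batch per 2000 t glass melt:
  ZnO: 149.9 t
  magnesia: 280.8 t
  burnt dolomite: 88.58 t
  Mg3Si4O10(OH)2: 1565 t
Total batch = 2084 t; LOI loss = 84.55 t; yield = 95.94%

The intermediate values are shown, with 4-significant-figure rounding, at each printed step; each numeric step runs at full float precision at every stage — each reported result carries a single rounding — the derived quantities, which include the four compositions, the totals, net glass mass, ignition loss, yield, are computed in exact precision, as written in question or answer, from the batch weights on 2000 t of glass.
Target masses of each oxide per 2000 t glass melt:
  MgO: 40.37% × 2000 = 807.4 t
  ZnO: 7.481% × 2000 = 149.6 t
  SiO2: 49.58% × 2000 = 991.6 t
  CaO: 2.572% × 2000 = 51.44 t
Sums-versus-targets review per the reported batch figures, versus the basis set out (summed amounts equal target values net of answer rounding effects):
  MgO: 280.8·0.9852 + 88.58·0.4091 + 1565·0.3159 = 807.3 t (target 807.4 t)
  ZnO: 149.9·0.9980 = 149.6 t (target 149.6 t)
  SiO2: 1565·0.6335 = 991.4 t (target 991.6 t)
  CaO: 88.58·0.5807 = 51.44 t (target 51.44 t)
Glass-mass closure: batch total minus LOI = 2000 t (the Σ of target masses is 2000 t; with the basis standing at 2000 t — rounding explains the deltas).
Summing the batch: Σ batch = 2084 t; LOI removed, Σ of batch·LOI: 84.55 t; yield: glass divided by total = 95.94%.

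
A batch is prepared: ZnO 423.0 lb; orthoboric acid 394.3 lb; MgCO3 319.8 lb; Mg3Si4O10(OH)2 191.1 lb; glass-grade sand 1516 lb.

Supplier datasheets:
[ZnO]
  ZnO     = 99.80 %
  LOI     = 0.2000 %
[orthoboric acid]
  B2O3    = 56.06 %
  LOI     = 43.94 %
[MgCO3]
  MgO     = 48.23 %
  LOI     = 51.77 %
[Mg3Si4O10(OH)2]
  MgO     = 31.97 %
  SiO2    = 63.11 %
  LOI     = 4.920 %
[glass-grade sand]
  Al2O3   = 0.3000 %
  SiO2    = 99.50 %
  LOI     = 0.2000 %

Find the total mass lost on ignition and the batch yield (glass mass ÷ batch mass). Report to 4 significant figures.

Values along the way are printed with 4-significant-digit rounding when written out. The working math keeps exact precision in all steps — each reported value takes a single rounding. Derived quantities, including five oxide percentages, glass mass, yield, the totals, ignition loss, are rebuilt from the weighed amounts for 2492 lb of glass in full precision exactly as shown in the problem or answer text.
Per-material ignition loss:
  ZnO: 423.0 × 0.002000 = 0.8460 lb
  orthoboric acid: 394.3 × 0.4394 = 173.3 lb
  MgCO3: 319.8 × 0.5177 = 165.6 lb
  Mg3Si4O10(OH)2: 191.1 × 0.04920 = 9.402 lb
  glass-grade sand: 1516 × 0.002000 = 3.032 lb
Total LOI = 352.1 lb
Glass = batch − LOI = 2844 − 352.1 = 2492 lb

LOI loss = 352.1 lb; glass = 2492 lb; yield = 87.62%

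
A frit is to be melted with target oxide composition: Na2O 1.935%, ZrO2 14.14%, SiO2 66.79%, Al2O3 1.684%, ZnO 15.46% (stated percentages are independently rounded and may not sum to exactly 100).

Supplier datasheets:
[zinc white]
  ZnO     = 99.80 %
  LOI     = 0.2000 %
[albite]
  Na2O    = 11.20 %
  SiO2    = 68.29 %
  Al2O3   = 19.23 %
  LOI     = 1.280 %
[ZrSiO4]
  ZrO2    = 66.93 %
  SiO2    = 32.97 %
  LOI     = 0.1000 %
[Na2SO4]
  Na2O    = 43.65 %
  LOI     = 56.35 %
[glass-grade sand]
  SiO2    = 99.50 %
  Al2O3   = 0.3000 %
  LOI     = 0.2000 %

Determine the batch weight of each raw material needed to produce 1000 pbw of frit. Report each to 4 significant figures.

Batch per 1000 pbw frit:
  zinc white: 154.9 pbw
  albite: 79.04 pbw
  ZrSiO4: 211.3 pbw
  Na2SO4: 24.05 pbw
  glass-grade sand: 547.0 pbw
Total batch = 1016 pbw; LOI loss = 16.18 pbw; yield = 98.41%

Values along the way are shown (rounded to 4 significant digits) in the printout; all arithmetic holds full precision throughout — each reported value carries a single rounding — all derived quantities are re-derived in full precision (net glass mass, totals, ignition loss, yield, the five compositions) from the batch weights at 1000 pbw of glass, as given in problem or answer.
Oxide-by-oxide targets in 1000 pbw frit:
  Na2O: 1.935% × 1000 = 19.35 pbw
  ZrO2: 14.14% × 1000 = 141.4 pbw
  SiO2: 66.79% × 1000 = 667.9 pbw
  Al2O3: 1.684% × 1000 = 16.84 pbw
  ZnO: 15.46% × 1000 = 154.6 pbw
Oxide-by-oxide audit from the weights as reported, at the basis given (oxide sums agree with the targets net of answer rounding effects):
  Na2O: 79.04·0.1120 + 24.05·0.4365 = 19.35 pbw (target 19.35 pbw)
  ZrO2: 211.3·0.6693 = 141.4 pbw (target 141.4 pbw)
  SiO2: 79.04·0.6829 + 211.3·0.3297 + 547.0·0.9950 = 667.9 pbw (target 667.9 pbw)
  Al2O3: 79.04·0.1923 + 547.0·0.003000 = 16.84 pbw (target 16.84 pbw)
  ZnO: 154.9·0.9980 = 154.6 pbw (target 154.6 pbw)
Auditing the glass mass value: the batch minus its LOI: 1000 pbw (targets for the oxides total 1000 pbw; with the basis standing at 1000 pbw — deltas are rounding alone).
Adding the batch up: Σ batch = 1016 pbw; LOI loss = Σ batch·LOI = 16.18 pbw; glass ÷ batch gives a yield of 98.41%.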